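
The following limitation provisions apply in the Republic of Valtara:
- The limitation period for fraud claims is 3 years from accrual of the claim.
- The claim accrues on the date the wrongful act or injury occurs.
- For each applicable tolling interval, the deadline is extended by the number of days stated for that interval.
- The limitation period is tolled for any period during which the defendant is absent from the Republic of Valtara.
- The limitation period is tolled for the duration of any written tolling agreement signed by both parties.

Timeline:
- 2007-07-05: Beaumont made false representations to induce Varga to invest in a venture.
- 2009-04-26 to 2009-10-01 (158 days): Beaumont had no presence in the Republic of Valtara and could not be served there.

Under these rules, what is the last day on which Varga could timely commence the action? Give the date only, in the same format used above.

The claim accrued on 2007-07-05, when the wrongful act occurred.
The untolled deadline — 3 years after 2007-07-05 — is 2010-07-05.
The defendant's absence from the jurisdiction from 2009-04-26 to 2009-10-01 tolled the period for 158 days, extending the deadline to 2010-12-10.

2010-12-10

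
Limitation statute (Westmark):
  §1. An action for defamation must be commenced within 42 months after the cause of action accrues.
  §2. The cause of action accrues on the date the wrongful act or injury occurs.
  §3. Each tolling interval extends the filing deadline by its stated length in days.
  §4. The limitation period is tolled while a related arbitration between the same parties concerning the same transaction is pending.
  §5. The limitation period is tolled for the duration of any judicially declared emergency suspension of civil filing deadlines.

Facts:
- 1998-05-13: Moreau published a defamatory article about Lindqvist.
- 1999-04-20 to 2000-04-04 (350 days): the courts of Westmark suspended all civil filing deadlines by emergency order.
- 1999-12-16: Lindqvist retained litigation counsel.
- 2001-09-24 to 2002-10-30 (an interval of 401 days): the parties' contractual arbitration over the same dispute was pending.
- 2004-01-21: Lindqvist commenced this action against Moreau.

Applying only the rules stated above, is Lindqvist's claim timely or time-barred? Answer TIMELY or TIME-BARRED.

TIME-BARRED

The limitation period began to run on 1998-05-13.
Adding the 42 months base period to 1998-05-13 gives a deadline of 2001-11-13, before any tolling.
Because the emergency suspension of filing deadlines ran from 1999-04-20 to 2000-04-04, the deadline is extended by 350 days to 2002-10-29.
The period was tolled for 401 days by the pending related arbitration (2001-09-24 to 2002-10-30), pushing the deadline to 2003-12-04.
Nothing else in the chronology tolls or restarts the period.
Lindqvist filed on 2004-01-21, after the 2003-12-04 deadline, so the action is time-barred.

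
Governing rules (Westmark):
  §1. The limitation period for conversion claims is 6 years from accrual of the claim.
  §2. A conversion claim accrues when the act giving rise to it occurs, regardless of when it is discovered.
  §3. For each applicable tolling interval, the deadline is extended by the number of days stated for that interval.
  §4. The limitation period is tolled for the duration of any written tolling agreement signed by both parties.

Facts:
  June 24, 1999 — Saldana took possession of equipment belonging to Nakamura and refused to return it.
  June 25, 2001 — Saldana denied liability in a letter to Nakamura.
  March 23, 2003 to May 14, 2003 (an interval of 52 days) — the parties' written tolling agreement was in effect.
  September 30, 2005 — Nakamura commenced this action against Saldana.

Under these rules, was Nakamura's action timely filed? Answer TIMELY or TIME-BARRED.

The claim accrued on June 24, 1999, when the wrongful act occurred.
6 years from June 24, 1999 is June 24, 2005.
The written tolling agreement from March 23, 2003 to May 14, 2003 tolled the period for 52 days, extending the deadline to August 15, 2005.
Nothing else in the chronology tolls or restarts the period.
The September 30, 2005 filing falls after the August 15, 2005 deadline; the claim is time-barred.

TIME-BARRED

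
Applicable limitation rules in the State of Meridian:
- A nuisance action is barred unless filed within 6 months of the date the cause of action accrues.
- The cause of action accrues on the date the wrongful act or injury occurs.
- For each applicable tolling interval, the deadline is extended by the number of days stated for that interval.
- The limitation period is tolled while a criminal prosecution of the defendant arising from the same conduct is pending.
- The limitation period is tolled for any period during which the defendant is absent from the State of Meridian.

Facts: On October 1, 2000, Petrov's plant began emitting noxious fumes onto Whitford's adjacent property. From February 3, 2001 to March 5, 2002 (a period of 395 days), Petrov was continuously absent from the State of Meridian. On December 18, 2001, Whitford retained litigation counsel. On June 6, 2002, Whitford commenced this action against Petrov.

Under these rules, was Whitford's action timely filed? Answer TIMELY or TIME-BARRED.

The limitation period began to run on October 1, 2000.
Adding the 6 months base period to October 1, 2000 gives a deadline of April 1, 2001, before any tolling.
The period was tolled for 395 days by the defendant's absence from the jurisdiction (February 3, 2001 to March 5, 2002), pushing the deadline to May 1, 2002.
Nothing else in the chronology tolls or restarts the period.
Whitford filed on June 6, 2002, after the May 1, 2002 deadline, so the action is time-barred.

TIME-BARRED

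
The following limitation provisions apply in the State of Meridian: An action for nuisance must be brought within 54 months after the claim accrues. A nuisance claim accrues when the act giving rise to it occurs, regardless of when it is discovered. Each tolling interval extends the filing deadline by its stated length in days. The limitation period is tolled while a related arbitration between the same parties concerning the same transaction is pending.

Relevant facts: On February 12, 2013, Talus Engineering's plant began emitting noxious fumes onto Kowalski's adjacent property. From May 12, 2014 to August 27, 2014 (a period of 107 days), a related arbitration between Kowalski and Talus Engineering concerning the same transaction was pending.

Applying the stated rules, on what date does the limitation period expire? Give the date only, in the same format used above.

The limitation period began to run on February 12, 2013.
The untolled deadline — 54 months after February 12, 2013 — is August 12, 2017.
The pending related arbitration from May 12, 2014 to August 27, 2014 tolled the period for 107 days, extending the deadline to November 27, 2017.

November 27, 2017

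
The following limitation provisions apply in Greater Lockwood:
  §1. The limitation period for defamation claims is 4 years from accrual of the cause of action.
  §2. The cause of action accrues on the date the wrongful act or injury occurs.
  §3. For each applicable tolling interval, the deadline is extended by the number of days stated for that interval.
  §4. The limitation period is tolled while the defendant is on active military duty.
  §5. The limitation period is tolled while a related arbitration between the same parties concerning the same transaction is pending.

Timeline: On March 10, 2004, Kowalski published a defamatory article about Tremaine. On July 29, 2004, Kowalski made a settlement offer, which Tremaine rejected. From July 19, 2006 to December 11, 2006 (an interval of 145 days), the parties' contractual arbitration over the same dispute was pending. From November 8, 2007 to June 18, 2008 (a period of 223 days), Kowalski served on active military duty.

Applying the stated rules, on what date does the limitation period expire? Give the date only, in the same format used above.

The claim accrued on March 10, 2004, when the wrongful act occurred.
4 years from March 10, 2004 is March 10, 2008.
The period was tolled for 145 days by the pending related arbitration (July 19, 2006 to December 11, 2006), pushing the deadline to August 2, 2008.
Because the defendant's active military service ran from November 8, 2007 to June 18, 2008, the deadline is extended by 223 days to March 13, 2009.
Nothing else in the chronology tolls or restarts the period.

March 13, 2009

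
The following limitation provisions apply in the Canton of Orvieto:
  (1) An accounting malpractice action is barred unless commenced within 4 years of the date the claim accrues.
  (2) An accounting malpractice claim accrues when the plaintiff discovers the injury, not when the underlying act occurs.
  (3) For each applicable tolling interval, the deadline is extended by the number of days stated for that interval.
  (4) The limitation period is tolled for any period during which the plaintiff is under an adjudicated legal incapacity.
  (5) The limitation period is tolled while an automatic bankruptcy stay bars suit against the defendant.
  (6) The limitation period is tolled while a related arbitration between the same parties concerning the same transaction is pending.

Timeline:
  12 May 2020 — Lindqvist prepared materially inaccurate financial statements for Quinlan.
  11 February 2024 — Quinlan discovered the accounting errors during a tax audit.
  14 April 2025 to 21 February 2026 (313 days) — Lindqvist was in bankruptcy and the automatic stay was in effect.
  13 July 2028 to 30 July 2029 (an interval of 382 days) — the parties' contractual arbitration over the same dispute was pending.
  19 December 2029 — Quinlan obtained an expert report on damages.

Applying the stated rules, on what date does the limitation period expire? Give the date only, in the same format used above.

6 January 2030

Accrual is tied to discovery, so the period began on 11 February 2024 rather than on 12 May 2020 when the act occurred.
The untolled deadline — 4 years after 11 February 2024 — is 11 February 2028.
The period was tolled for 313 days by the automatic bankruptcy stay (14 April 2025 to 21 February 2026), pushing the deadline to 20 December 2028.
The period was tolled for 382 days by the pending related arbitration (13 July 2028 to 30 July 2029), pushing the deadline to 6 January 2030.
None of the other events listed affects the running of the period under the stated rules.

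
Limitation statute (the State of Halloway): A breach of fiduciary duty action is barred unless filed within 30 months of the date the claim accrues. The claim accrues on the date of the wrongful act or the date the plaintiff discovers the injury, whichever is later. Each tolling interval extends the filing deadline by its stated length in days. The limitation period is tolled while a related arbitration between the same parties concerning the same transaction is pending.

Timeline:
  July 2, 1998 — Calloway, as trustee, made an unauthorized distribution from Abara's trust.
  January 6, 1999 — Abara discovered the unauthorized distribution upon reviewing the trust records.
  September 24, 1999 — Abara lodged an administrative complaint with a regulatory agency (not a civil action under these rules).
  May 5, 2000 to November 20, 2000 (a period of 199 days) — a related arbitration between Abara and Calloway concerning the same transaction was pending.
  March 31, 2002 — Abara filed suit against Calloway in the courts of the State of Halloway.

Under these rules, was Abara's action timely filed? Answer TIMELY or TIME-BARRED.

TIME-BARRED

Because discovery on January 6, 1999 post-dates the July 2, 1998 act, accrual under the later-of rule falls on January 6, 1999.
The untolled deadline — 30 months after January 6, 1999 — is July 6, 2001.
The pending related arbitration from May 5, 2000 to November 20, 2000 tolled the period for 199 days, extending the deadline to January 21, 2002.
The other events in the timeline have no effect on the limitation period under the stated rules.
The March 31, 2002 filing falls after the January 21, 2002 deadline; the claim is time-barred.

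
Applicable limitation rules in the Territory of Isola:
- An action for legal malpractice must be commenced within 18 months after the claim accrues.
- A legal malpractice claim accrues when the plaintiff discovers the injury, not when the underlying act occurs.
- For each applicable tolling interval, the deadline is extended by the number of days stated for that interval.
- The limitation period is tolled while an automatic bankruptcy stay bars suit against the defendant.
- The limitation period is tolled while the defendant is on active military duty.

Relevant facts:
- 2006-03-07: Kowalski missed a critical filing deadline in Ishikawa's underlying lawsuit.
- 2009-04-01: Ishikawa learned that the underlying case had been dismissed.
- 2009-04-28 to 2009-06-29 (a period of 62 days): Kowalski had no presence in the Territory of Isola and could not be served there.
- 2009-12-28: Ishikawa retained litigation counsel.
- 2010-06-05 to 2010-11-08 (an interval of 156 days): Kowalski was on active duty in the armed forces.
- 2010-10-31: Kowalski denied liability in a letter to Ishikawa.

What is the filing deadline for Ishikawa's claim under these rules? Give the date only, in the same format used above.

Under the discovery rule, the claim accrued on 2009-04-01, when Ishikawa discovered the injury — not on the 2006-03-07 date of the underlying act.
Adding the 18 months base period to 2009-04-01 gives a deadline of 2010-10-01, before any tolling.
The period was tolled for 156 days by the defendant's active military service (2010-06-05 to 2010-11-08), pushing the deadline to 2011-03-06.
No stated provision tolls the period for the defendant's absence, so the interval from 2009-04-28 to 2009-06-29 has no effect on the deadline.
None of the other events listed affects the running of the period under the stated rules.

2011-03-06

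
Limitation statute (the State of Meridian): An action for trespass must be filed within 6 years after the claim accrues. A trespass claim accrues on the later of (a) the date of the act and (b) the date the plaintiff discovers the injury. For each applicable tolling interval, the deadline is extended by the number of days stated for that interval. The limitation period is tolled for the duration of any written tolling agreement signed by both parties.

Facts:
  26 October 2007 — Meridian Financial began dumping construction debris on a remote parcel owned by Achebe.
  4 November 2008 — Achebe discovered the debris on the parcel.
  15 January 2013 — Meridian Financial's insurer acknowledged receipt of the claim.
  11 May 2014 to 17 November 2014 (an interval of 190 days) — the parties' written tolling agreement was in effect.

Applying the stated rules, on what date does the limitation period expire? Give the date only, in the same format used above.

13 May 2015

Taking the later of the act (26 October 2007) and discovery (4 November 2008), the claim accrued on 4 November 2008.
The untolled deadline — 6 years after 4 November 2008 — is 4 November 2014.
The period was tolled for 190 days by the written tolling agreement (11 May 2014 to 17 November 2014), pushing the deadline to 13 May 2015.
None of the other events listed affects the running of the period under the stated rules.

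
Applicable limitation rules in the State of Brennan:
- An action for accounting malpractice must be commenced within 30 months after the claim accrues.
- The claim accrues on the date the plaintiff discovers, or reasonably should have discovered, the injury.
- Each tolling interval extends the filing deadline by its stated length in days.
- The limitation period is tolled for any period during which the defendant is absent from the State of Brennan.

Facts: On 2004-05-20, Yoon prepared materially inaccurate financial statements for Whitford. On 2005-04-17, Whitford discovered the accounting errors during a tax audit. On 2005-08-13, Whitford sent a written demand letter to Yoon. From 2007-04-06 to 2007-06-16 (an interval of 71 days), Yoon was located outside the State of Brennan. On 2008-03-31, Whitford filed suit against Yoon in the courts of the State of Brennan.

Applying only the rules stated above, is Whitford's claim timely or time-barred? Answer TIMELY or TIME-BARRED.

TIME-BARRED

The claim did not accrue until Whitford discovered the injury on 2005-04-17; the 2004-05-20 act date does not start the clock under the stated rule.
The untolled deadline — 30 months after 2005-04-17 — is 2007-10-17.
Because the defendant's absence from the jurisdiction ran from 2007-04-06 to 2007-06-16, the deadline is extended by 71 days to 2007-12-27.
None of the other events listed affects the running of the period under the stated rules.
Filing on 2008-03-31 missed the 2007-12-27 deadline — the action is time-barred.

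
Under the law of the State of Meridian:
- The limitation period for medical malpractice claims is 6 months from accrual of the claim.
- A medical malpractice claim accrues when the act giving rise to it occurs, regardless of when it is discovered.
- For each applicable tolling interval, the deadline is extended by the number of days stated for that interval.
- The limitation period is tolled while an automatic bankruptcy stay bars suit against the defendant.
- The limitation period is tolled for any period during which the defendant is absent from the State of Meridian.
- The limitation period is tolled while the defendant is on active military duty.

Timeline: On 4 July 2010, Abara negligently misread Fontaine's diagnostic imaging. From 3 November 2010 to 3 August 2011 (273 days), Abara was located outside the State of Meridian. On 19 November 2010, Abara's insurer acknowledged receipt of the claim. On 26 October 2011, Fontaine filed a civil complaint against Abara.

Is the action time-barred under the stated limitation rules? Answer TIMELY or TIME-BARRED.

TIME-BARRED

The limitation period began to run on 4 July 2010.
The untolled deadline — 6 months after 4 July 2010 — is 4 January 2011.
The defendant's absence from the jurisdiction from 3 November 2010 to 3 August 2011 tolled the period for 273 days, extending the deadline to 4 October 2011.
Nothing else in the chronology tolls or restarts the period.
Filing on 26 October 2011 missed the 4 October 2011 deadline — the action is time-barred.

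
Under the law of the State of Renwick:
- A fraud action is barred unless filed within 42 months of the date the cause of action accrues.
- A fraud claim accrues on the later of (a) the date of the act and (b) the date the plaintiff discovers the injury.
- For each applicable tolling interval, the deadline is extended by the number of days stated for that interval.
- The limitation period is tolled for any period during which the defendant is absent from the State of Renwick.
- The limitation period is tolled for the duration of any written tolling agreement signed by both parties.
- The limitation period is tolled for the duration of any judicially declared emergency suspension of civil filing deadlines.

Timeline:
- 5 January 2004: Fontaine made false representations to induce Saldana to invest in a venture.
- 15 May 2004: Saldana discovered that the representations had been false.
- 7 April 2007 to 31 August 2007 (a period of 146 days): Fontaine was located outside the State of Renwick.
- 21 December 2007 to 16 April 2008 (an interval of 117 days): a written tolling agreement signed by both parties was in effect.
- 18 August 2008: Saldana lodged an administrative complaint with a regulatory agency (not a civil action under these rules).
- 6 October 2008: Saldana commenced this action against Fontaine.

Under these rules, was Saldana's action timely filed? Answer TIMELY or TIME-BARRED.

TIME-BARRED

Taking the later of the act (5 January 2004) and discovery (15 May 2004), the claim accrued on 15 May 2004.
Adding the 42 months base period to 15 May 2004 gives a deadline of 15 November 2007, before any tolling.
Because the defendant's absence from the jurisdiction ran from 7 April 2007 to 31 August 2007, the deadline is extended by 146 days to 9 April 2008.
The period was tolled for 117 days by the written tolling agreement (21 December 2007 to 16 April 2008), pushing the deadline to 4 August 2008.
The other events in the timeline have no effect on the limitation period under the stated rules.
The 6 October 2008 filing falls after the 4 August 2008 deadline; the claim is time-barred.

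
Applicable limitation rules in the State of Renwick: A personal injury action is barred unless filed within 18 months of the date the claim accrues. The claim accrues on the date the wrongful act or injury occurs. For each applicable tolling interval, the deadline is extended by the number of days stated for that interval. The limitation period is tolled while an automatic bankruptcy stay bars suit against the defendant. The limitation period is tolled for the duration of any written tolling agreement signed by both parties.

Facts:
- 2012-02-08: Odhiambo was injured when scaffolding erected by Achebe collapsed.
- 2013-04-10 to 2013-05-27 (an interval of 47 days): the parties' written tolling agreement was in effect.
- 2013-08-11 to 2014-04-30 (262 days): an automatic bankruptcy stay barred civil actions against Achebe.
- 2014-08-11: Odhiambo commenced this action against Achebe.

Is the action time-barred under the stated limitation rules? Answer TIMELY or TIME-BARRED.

The claim accrued on 2012-02-08, when the wrongful act occurred.
The untolled deadline — 18 months after 2012-02-08 — is 2013-08-08.
Because the written tolling agreement ran from 2013-04-10 to 2013-05-27, the deadline is extended by 47 days to 2013-09-24.
Because the automatic bankruptcy stay ran from 2013-08-11 to 2014-04-30, the deadline is extended by 262 days to 2014-06-13.
Odhiambo filed on 2014-08-11, after the 2014-06-13 deadline, so the action is time-barred.

TIME-BARRED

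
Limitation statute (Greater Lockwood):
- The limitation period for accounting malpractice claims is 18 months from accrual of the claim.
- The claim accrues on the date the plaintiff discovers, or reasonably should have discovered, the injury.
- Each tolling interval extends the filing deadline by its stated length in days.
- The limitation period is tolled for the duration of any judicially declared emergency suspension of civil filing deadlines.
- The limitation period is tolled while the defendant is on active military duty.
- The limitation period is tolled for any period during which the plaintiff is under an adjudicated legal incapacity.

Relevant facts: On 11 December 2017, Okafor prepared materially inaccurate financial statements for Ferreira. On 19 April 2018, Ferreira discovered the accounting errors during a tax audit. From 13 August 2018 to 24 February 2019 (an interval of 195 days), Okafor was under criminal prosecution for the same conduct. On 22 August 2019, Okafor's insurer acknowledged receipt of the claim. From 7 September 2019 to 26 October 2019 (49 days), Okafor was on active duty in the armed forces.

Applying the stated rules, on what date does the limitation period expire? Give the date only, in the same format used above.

Under the discovery rule, the claim accrued on 19 April 2018, when Ferreira discovered the injury — not on the 11 December 2017 date of the underlying act.
Adding the 18 months base period to 19 April 2018 gives a deadline of 19 October 2019, before any tolling.
The period was tolled for 49 days by the defendant's active military service (7 September 2019 to 26 October 2019), pushing the deadline to 7 December 2019.
The pending criminal prosecution from 13 August 2018 to 24 February 2019 does not toll the period, because no stated rule makes a criminal prosecution a tolling event.
None of the other events listed affects the running of the period under the stated rules.

7 December 2019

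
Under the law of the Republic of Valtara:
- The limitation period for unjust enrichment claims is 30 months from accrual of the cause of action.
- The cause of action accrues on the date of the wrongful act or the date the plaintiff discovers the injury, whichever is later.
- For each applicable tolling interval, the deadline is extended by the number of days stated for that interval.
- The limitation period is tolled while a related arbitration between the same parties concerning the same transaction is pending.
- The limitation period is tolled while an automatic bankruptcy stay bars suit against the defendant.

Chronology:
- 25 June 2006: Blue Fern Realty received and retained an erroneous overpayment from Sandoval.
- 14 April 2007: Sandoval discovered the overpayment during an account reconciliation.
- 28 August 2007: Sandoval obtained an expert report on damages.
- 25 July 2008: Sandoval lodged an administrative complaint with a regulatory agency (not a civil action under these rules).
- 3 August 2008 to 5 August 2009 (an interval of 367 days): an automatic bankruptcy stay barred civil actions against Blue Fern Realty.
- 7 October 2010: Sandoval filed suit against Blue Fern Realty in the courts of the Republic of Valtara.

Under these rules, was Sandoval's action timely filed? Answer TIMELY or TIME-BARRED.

TIMELY

Taking the later of the act (25 June 2006) and discovery (14 April 2007), the claim accrued on 14 April 2007.
The untolled deadline — 30 months after 14 April 2007 — is 14 October 2009.
The automatic bankruptcy stay from 3 August 2008 to 5 August 2009 tolled the period for 367 days, extending the deadline to 16 October 2010.
None of the other events listed affects the running of the period under the stated rules.
Sandoval filed on 7 October 2010, before the 16 October 2010 deadline, so the action is timely.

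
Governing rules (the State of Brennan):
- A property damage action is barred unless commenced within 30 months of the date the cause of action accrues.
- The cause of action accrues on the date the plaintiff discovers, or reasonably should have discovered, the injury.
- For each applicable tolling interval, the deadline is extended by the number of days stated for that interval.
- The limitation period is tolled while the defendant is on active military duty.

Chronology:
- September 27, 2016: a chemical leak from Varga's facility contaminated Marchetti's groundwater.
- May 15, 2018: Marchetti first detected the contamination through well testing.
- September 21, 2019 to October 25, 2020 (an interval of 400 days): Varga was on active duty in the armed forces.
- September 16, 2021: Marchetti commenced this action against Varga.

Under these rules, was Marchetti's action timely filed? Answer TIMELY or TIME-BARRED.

TIMELY

Accrual is tied to discovery, so the period began on May 15, 2018 rather than on September 27, 2016 when the act occurred.
30 months from May 15, 2018 is November 15, 2020.
Because the defendant's active military service ran from September 21, 2019 to October 25, 2020, the deadline is extended by 400 days to December 20, 2021.
Marchetti filed on September 16, 2021, before the December 20, 2021 deadline, so the action is timely.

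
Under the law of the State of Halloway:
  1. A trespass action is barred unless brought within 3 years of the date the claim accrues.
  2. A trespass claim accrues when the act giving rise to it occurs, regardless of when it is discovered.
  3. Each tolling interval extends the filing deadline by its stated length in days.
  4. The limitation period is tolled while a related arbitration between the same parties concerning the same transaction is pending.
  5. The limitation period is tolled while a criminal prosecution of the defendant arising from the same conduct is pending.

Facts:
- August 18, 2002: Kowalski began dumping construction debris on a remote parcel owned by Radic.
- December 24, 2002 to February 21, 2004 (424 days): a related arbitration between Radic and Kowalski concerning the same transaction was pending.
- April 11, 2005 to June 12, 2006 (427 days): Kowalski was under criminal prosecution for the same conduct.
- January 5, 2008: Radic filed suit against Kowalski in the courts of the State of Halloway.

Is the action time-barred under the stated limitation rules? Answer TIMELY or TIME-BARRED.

TIME-BARRED

The limitation period began to run on August 18, 2002.
The untolled deadline — 3 years after August 18, 2002 — is August 18, 2005.
The pending related arbitration from December 24, 2002 to February 21, 2004 tolled the period for 424 days, extending the deadline to October 16, 2006.
The period was tolled for 427 days by the pending criminal prosecution (April 11, 2005 to June 12, 2006), pushing the deadline to December 17, 2007.
Radic filed on January 5, 2008, after the December 17, 2007 deadline, so the action is time-barred.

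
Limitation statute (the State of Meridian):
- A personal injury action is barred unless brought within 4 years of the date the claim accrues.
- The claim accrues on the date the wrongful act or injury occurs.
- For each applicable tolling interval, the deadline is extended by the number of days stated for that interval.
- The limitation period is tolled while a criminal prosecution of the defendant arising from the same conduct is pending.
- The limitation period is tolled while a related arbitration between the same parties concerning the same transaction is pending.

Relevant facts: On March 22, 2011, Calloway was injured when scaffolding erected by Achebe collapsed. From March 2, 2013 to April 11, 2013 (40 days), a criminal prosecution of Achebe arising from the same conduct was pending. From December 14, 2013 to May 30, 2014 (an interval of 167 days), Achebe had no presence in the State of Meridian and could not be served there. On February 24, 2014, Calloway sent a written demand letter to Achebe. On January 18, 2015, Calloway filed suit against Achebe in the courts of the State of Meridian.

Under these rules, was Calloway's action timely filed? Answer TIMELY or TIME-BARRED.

TIMELY

The claim accrued on March 22, 2011, when the wrongful act occurred.
The untolled deadline — 4 years after March 22, 2011 — is March 22, 2015.
The pending criminal prosecution from March 2, 2013 to April 11, 2013 tolled the period for 40 days, extending the deadline to May 1, 2015.
The defendant's absence from the jurisdiction from December 14, 2013 to May 30, 2014 does not toll the period, because no stated rule makes the defendant's absence a tolling event.
Nothing else in the chronology tolls or restarts the period.
The January 18, 2015 filing precedes the May 1, 2015 deadline; the claim is timely.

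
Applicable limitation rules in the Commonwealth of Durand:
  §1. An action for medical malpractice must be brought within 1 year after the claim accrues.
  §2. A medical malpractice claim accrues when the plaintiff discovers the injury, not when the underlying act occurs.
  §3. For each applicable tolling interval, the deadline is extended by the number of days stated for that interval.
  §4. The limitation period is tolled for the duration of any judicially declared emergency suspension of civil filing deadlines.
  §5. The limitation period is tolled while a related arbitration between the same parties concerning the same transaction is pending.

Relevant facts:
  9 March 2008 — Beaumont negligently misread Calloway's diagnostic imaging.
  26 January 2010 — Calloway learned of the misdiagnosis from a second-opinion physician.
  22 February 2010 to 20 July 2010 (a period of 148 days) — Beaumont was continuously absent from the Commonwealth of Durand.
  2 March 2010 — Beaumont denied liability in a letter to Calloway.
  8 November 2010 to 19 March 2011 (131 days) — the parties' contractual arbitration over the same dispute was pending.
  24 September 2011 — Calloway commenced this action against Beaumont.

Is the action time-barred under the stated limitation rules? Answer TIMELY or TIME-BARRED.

TIME-BARRED

Accrual is tied to discovery, so the period began on 26 January 2010 rather than on 9 March 2008 when the act occurred.
Adding the 1 year base period to 26 January 2010 gives a deadline of 26 January 2011, before any tolling.
Because the pending related arbitration ran from 8 November 2010 to 19 March 2011, the deadline is extended by 131 days to 6 June 2011.
No stated provision tolls the period for the defendant's absence, so the interval from 22 February 2010 to 20 July 2010 has no effect on the deadline.
Nothing else in the chronology tolls or restarts the period.
Filing on 24 September 2011 missed the 6 June 2011 deadline — the action is time-barred.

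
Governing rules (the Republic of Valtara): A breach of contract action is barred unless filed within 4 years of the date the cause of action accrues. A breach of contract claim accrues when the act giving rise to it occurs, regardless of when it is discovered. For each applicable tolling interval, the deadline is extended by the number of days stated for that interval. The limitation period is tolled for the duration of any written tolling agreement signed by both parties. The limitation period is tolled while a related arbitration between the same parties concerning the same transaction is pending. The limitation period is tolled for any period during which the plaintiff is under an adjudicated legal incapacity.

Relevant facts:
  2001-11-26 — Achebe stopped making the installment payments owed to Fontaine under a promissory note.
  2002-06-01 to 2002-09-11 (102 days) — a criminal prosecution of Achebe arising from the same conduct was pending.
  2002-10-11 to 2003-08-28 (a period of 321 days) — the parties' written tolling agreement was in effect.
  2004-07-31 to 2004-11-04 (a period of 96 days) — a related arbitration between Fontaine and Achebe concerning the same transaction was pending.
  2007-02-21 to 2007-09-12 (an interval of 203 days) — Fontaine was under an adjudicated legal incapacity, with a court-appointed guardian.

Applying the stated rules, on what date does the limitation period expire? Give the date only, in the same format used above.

The claim accrued on 2001-11-26, when the wrongful act occurred.
The untolled deadline — 4 years after 2001-11-26 — is 2005-11-26.
Because the written tolling agreement ran from 2002-10-11 to 2003-08-28, the deadline is extended by 321 days to 2006-10-13.
The pending related arbitration from 2004-07-31 to 2004-11-04 tolled the period for 96 days, extending the deadline to 2007-01-17.
The plaintiff's legal incapacity starting 2007-02-21 came too late — the period had run on 2007-01-17 — and so does not extend the deadline.
No stated provision tolls the period for a criminal prosecution, so the interval from 2002-06-01 to 2002-09-11 has no effect on the deadline.

2007-01-17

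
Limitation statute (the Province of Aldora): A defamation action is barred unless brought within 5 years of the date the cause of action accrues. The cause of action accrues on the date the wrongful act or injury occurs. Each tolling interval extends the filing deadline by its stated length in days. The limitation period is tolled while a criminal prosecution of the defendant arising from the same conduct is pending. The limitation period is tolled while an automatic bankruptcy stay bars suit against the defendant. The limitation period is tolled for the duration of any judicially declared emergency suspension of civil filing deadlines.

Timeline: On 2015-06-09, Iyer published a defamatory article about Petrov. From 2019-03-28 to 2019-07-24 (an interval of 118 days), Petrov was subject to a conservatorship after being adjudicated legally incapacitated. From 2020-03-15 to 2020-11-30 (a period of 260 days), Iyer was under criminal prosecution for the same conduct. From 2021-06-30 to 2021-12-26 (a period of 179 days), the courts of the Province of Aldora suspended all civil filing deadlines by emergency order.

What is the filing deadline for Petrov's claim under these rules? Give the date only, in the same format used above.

2021-02-24

The cause of action accrued on 2015-06-09, the date of the act.
The untolled deadline — 5 years after 2015-06-09 — is 2020-06-09.
The period was tolled for 260 days by the pending criminal prosecution (2020-03-15 to 2020-11-30), pushing the deadline to 2021-02-24.
By the time the emergency suspension of filing deadlines began on 2021-06-30, the limitation period had already expired on 2021-02-24; that interval cannot revive it.
No stated provision tolls the period for the plaintiff's incapacity, so the interval from 2019-03-28 to 2019-07-24 has no effect on the deadline.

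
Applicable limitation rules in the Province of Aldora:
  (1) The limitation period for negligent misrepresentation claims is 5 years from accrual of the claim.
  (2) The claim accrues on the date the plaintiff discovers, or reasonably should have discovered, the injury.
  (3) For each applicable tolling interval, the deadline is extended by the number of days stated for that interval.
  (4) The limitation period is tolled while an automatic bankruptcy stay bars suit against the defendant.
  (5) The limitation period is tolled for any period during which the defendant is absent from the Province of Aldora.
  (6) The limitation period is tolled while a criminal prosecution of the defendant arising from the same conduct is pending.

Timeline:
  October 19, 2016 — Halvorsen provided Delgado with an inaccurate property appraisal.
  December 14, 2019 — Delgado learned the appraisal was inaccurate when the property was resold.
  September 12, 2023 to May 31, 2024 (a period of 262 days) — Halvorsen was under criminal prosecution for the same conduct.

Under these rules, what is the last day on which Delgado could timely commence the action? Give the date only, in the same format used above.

September 2, 2025

Accrual is tied to discovery, so the period began on December 14, 2019 rather than on October 19, 2016 when the act occurred.
The untolled deadline — 5 years after December 14, 2019 — is December 14, 2024.
The period was tolled for 262 days by the pending criminal prosecution (September 12, 2023 to May 31, 2024), pushing the deadline to September 2, 2025.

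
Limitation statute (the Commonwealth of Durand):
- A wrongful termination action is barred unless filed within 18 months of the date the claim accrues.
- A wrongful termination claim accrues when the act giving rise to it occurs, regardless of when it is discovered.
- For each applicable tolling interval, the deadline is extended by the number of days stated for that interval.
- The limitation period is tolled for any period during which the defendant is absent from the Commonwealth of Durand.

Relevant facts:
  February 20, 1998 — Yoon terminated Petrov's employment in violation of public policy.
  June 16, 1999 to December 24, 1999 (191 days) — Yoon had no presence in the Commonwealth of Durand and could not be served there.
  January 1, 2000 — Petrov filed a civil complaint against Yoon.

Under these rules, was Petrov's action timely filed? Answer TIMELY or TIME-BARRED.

TIMELY

The limitation period began to run on February 20, 1998.
The untolled deadline — 18 months after February 20, 1998 — is August 20, 1999.
The defendant's absence from the jurisdiction from June 16, 1999 to December 24, 1999 tolled the period for 191 days, extending the deadline to February 27, 2000.
Petrov filed on January 1, 2000, before the February 27, 2000 deadline, so the action is timely.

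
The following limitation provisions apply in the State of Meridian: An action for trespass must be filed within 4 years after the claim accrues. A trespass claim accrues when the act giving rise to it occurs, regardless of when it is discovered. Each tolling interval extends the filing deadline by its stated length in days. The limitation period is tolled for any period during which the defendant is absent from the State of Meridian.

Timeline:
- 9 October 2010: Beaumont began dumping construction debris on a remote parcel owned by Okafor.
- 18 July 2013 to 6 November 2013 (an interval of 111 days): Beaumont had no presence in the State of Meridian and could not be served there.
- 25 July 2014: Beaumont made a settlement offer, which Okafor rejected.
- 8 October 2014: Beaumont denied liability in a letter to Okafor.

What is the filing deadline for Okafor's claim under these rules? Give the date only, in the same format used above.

28 January 2015

The claim accrued on 9 October 2010, when the wrongful act occurred.
The untolled deadline — 4 years after 9 October 2010 — is 9 October 2014.
Because the defendant's absence from the jurisdiction ran from 18 July 2013 to 6 November 2013, the deadline is extended by 111 days to 28 January 2015.
Nothing else in the chronology tolls or restarts the period.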